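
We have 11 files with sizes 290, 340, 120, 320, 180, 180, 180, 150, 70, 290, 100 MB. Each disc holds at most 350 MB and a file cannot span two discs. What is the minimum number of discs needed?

7

Total = 340 + 320 + 290 + 290 + 180 + 180 + 180 + 150 + 120 + 100 + 70 = 2220 MB.
Lower bound: ⌈2220/350⌉ = 7 discs.
A packing using 7 discs:
  disc 1: 340 = 340
  disc 2: 320 = 320
  disc 3: 290 = 290
  disc 4: 290 = 290
  disc 5: 180 + 150 = 330
  disc 6: 180 + 120 = 300
  disc 7: 180 + 100 + 70 = 350
This matches the lower bound, so 7 is optimal.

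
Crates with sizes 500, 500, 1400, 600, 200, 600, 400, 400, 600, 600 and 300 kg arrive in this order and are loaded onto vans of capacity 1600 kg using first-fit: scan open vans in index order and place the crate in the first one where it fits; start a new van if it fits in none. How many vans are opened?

4

  500 → van 1 (new)  [load 500/1600]
  500 → van 1  [load 1000/1600]
  1400 → van 2 (new)  [load 1400/1600]
  600 → van 1  [load 1600/1600]
  200 → van 2  [load 1600/1600]
  600 → van 3 (new)  [load 600/1600]
  400 → van 3  [load 1000/1600]
  400 → van 3  [load 1400/1600]
  600 → van 4 (new)  [load 600/1600]
  600 → van 4  [load 1200/1600]
  300 → van 4  [load 1500/1600]
4 vans opened.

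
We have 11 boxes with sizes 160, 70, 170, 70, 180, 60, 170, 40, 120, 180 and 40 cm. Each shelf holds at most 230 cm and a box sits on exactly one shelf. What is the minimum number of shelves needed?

Total = 180 + 180 + 170 + 170 + 160 + 120 + 70 + 70 + 60 + 40 + 40 = 1260 cm.
Lower bound: ⌈1260/230⌉ = 6 shelves.
A packing using 6 shelves:
  shelf 1: 180 + 40 = 220
  shelf 2: 180 + 40 = 220
  shelf 3: 170 + 60 = 230
  shelf 4: 170 = 170
  shelf 5: 160 + 70 = 230
  shelf 6: 120 + 70 = 190
This matches the lower bound, so 6 is optimal.

6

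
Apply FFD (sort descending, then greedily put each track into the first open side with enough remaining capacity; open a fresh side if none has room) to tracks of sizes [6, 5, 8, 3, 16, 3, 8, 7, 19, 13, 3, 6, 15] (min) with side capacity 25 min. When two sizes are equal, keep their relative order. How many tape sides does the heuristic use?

5

Sorted descending: 19, 16, 15, 13, 8, 8, 7, 6, 6, 5, 3, 3, 3.
  19 → side 1 (new)  [load 19/25]
  16 → side 2 (new)  [load 16/25]
  15 → side 3 (new)  [load 15/25]
  13 → side 4 (new)  [load 13/25]
  8 → side 2  [load 24/25]
  8 → side 3  [load 23/25]
  7 → side 4  [load 20/25]
  6 → side 1  [load 25/25]
  6 → side 5 (new)  [load 6/25]
  5 → side 4  [load 25/25]
  3 → side 5  [load 9/25]
  3 → side 5  [load 12/25]
  3 → side 5  [load 15/25]
5 tape sides opened.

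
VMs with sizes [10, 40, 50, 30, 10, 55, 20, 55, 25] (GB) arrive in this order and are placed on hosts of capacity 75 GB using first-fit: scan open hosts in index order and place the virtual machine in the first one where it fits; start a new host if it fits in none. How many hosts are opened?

  10 → host 1 (new)  [load 10/75]
  40 → host 1  [load 50/75]
  50 → host 2 (new)  [load 50/75]
  30 → host 3 (new)  [load 30/75]
  10 → host 1  [load 60/75]
  55 → host 4 (new)  [load 55/75]
  20 → host 2  [load 70/75]
  55 → host 5 (new)  [load 55/75]
  25 → host 3  [load 55/75]
5 hosts opened.

5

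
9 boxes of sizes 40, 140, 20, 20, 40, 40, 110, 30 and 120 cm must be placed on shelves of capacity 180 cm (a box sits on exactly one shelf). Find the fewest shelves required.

4

Total = 140 + 120 + 110 + 40 + 40 + 40 + 30 + 20 + 20 = 560 cm.
Lower bound: ⌈560/180⌉ = 4 shelves.
A packing using 4 shelves:
  shelf 1: 140 + 40 = 180
  shelf 2: 120 + 40 + 20 = 180
  shelf 3: 110 + 40 + 30 = 180
  shelf 4: 20 = 20
This matches the lower bound, so 4 is optimal.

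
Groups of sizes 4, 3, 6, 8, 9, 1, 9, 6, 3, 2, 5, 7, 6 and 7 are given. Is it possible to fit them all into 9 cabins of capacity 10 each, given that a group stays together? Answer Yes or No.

A valid assignment using 9 cabins:
  cabin 1: 9 + 1 = 10
  cabin 2: 9 = 9
  cabin 3: 8 + 2 = 10
  cabin 4: 7 + 3 = 10
  cabin 5: 7 + 3 = 10
  cabin 6: 6 + 4 = 10
  cabin 7: 6 = 6
  cabin 8: 6 = 6
  cabin 9: 5 = 5
Every load is within 10, so 9 cabins suffice.

Yes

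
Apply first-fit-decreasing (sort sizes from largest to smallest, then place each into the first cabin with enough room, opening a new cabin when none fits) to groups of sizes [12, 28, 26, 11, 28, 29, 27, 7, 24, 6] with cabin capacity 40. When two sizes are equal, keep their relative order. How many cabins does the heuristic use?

6

Sorted descending: 29, 28, 28, 27, 26, 24, 12, 11, 7, 6.
  29 → cabin 1 (new)  [load 29/40]
  28 → cabin 2 (new)  [load 28/40]
  28 → cabin 3 (new)  [load 28/40]
  27 → cabin 4 (new)  [load 27/40]
  26 → cabin 5 (new)  [load 26/40]
  24 → cabin 6 (new)  [load 24/40]
  12 → cabin 2  [load 40/40]
  11 → cabin 1  [load 40/40]
  7 → cabin 3  [load 35/40]
  6 → cabin 4  [load 33/40]
6 cabins opened.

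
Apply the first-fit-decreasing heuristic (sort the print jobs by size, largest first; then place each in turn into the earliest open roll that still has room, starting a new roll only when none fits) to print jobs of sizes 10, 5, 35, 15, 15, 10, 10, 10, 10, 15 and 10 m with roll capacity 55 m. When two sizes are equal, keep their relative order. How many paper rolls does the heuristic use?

3

Sorted descending: 35, 15, 15, 15, 10, 10, 10, 10, 10, 10, 5.
  35 → roll 1 (new)  [load 35/55]
  15 → roll 1  [load 50/55]
  15 → roll 2 (new)  [load 15/55]
  15 → roll 2  [load 30/55]
  10 → roll 2  [load 40/55]
  10 → roll 2  [load 50/55]
  10 → roll 3 (new)  [load 10/55]
  10 → roll 3  [load 20/55]
  10 → roll 3  [load 30/55]
  10 → roll 3  [load 40/55]
  5 → roll 1  [load 55/55]
3 paper rolls opened.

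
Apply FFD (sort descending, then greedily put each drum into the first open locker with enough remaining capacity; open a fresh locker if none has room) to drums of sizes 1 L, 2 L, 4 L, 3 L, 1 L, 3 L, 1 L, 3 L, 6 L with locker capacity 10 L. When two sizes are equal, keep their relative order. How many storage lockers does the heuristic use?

3

Sorted descending: 6, 4, 3, 3, 3, 2, 1, 1, 1.
  6 → locker 1 (new)  [load 6/10]
  4 → locker 1  [load 10/10]
  3 → locker 2 (new)  [load 3/10]
  3 → locker 2  [load 6/10]
  3 → locker 2  [load 9/10]
  2 → locker 3 (new)  [load 2/10]
  1 → locker 2  [load 10/10]
  1 → locker 3  [load 3/10]
  1 → locker 3  [load 4/10]
3 storage lockers opened.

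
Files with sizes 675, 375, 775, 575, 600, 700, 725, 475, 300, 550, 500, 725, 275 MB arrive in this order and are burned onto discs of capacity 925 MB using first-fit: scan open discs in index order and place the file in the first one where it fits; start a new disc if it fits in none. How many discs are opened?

  675 → disc 1 (new)  [load 675/925]
  375 → disc 2 (new)  [load 375/925]
  775 → disc 3 (new)  [load 775/925]
  575 → disc 4 (new)  [load 575/925]
  600 → disc 5 (new)  [load 600/925]
  700 → disc 6 (new)  [load 700/925]
  725 → disc 7 (new)  [load 725/925]
  475 → disc 2  [load 850/925]
  300 → disc 4  [load 875/925]
  550 → disc 8 (new)  [load 550/925]
  500 → disc 9 (new)  [load 500/925]
  725 → disc 10 (new)  [load 725/925]
  275 → disc 5  [load 875/925]
10 discs opened.

10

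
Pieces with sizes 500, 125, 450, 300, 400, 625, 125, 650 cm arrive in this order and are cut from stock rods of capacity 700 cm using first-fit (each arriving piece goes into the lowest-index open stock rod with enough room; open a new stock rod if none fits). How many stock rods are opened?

5

  500 → stock rod 1 (new)  [load 500/700]
  125 → stock rod 1  [load 625/700]
  450 → stock rod 2 (new)  [load 450/700]
  300 → stock rod 3 (new)  [load 300/700]
  400 → stock rod 3  [load 700/700]
  625 → stock rod 4 (new)  [load 625/700]
  125 → stock rod 2  [load 575/700]
  650 → stock rod 5 (new)  [load 650/700]
5 stock rods opened.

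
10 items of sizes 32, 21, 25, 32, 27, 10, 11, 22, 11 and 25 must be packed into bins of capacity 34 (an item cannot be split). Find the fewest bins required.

8

Total = 32 + 32 + 27 + 25 + 25 + 22 + 21 + 11 + 11 + 10 = 216.
Lower bound: ⌈216/34⌉ = 7 bins.
A packing using 8 bins:
  bin 1: 32 = 32
  bin 2: 32 = 32
  bin 3: 27 = 27
  bin 4: 25 = 25
  bin 5: 25 = 25
  bin 6: 22 + 11 = 33
  bin 7: 21 + 11 = 32
  bin 8: 10 = 10
No arrangement into 7 bins stays within capacity, so 8 is optimal.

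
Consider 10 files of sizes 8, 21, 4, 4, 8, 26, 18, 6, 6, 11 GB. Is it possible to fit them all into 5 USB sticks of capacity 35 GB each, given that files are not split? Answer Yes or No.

Yes

A valid assignment using 4 USB sticks:
  USB stick 1: 26 + 8 = 34
  USB stick 2: 21 + 11 = 32
  USB stick 3: 18 + 8 + 6 = 32
  USB stick 4: 6 + 4 + 4 = 14
That uses only 4 ≤ 5, so 5 USB sticks are enough.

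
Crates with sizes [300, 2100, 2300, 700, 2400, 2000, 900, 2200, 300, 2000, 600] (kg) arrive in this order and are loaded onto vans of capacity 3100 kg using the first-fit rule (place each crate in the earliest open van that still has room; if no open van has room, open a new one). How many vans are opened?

  300 → van 1 (new)  [load 300/3100]
  2100 → van 1  [load 2400/3100]
  2300 → van 2 (new)  [load 2300/3100]
  700 → van 1  [load 3100/3100]
  2400 → van 3 (new)  [load 2400/3100]
  2000 → van 4 (new)  [load 2000/3100]
  900 → van 4  [load 2900/3100]
  2200 → van 5 (new)  [load 2200/3100]
  300 → van 2  [load 2600/3100]
  2000 → van 6 (new)  [load 2000/3100]
  600 → van 3  [load 3000/3100]
6 vans opened.

6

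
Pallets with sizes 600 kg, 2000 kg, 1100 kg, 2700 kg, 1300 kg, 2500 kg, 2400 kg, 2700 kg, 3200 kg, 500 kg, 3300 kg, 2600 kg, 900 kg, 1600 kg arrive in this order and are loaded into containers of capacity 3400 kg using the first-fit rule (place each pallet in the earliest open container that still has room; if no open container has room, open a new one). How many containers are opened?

  600 → container 1 (new)  [load 600/3400]
  2000 → container 1  [load 2600/3400]
  1100 → container 2 (new)  [load 1100/3400]
  2700 → container 3 (new)  [load 2700/3400]
  1300 → container 2  [load 2400/3400]
  2500 → container 4 (new)  [load 2500/3400]
  2400 → container 5 (new)  [load 2400/3400]
  2700 → container 6 (new)  [load 2700/3400]
  3200 → container 7 (new)  [load 3200/3400]
  500 → container 1  [load 3100/3400]
  3300 → container 8 (new)  [load 3300/3400]
  2600 → container 9 (new)  [load 2600/3400]
  900 → container 2  [load 3300/3400]
  1600 → container 10 (new)  [load 1600/3400]
10 containers opened.

10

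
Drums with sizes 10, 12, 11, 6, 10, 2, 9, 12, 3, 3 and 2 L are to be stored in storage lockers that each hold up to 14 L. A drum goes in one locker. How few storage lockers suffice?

Total = 12 + 12 + 11 + 10 + 10 + 9 + 6 + 3 + 3 + 2 + 2 = 80 L.
Lower bound: ⌈80/14⌉ = 6 storage lockers.
A packing using 7 storage lockers:
  locker 1: 12 + 2 = 14
  locker 2: 12 + 2 = 14
  locker 3: 11 + 3 = 14
  locker 4: 10 + 3 = 13
  locker 5: 10 = 10
  locker 6: 9 = 9
  locker 7: 6 = 6
No arrangement into 6 storage lockers stays within capacity, so 7 is optimal.

7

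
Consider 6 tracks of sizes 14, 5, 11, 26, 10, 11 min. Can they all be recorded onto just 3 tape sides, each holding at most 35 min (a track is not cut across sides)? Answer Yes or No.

A valid assignment using 3 tape sides:
  side 1: 26 + 5 = 31
  side 2: 14 + 11 + 10 = 35
  side 3: 11 = 11
Every load is within 35 min, so 3 tape sides suffice.

Yes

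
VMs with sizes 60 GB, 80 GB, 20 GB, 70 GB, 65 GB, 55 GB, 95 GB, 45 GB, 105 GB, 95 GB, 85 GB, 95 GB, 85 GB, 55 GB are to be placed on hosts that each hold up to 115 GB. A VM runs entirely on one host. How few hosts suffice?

11

Total = 105 + 95 + 95 + 95 + 85 + 85 + 80 + 70 + 65 + 60 + 55 + 55 + 45 + 20 = 1010 GB.
Lower bound: ⌈1010/115⌉ = 9 hosts.
Also, 10 VMs each exceed 115/2 GB, and no two of those can share a host, so at least 10 hosts are needed.
A packing using 11 hosts:
  host 1: 105 = 105
  host 2: 95 + 20 = 115
  host 3: 95 = 95
  host 4: 95 = 95
  host 5: 85 = 85
  host 6: 85 = 85
  host 7: 80 = 80
  host 8: 70 + 45 = 115
  host 9: 65 = 65
  host 10: 60 + 55 = 115
  host 11: 55 = 55
No arrangement into 10 hosts stays within capacity, so 11 is optimal.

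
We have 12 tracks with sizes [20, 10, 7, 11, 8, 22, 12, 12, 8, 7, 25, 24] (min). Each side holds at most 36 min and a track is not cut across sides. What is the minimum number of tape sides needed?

5

Total = 25 + 24 + 22 + 20 + 12 + 12 + 11 + 10 + 8 + 8 + 7 + 7 = 166 min.
Lower bound: ⌈166/36⌉ = 5 tape sides.
A packing using 5 tape sides:
  side 1: 25 + 11 = 36
  side 2: 24 + 12 = 36
  side 3: 22 + 12 = 34
  side 4: 20 + 10 = 30
  side 5: 8 + 8 + 7 + 7 = 30
This matches the lower bound, so 5 is optimal.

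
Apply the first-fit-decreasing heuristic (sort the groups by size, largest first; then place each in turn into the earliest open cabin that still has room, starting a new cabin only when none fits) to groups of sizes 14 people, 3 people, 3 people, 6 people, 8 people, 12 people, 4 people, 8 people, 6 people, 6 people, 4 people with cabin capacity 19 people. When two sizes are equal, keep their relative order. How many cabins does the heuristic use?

4

Sorted descending: 14, 12, 8, 8, 6, 6, 6, 4, 4, 3, 3.
  14 → cabin 1 (new)  [load 14/19]
  12 → cabin 2 (new)  [load 12/19]
  8 → cabin 3 (new)  [load 8/19]
  8 → cabin 3  [load 16/19]
  6 → cabin 2  [load 18/19]
  6 → cabin 4 (new)  [load 6/19]
  6 → cabin 4  [load 12/19]
  4 → cabin 1  [load 18/19]
  4 → cabin 4  [load 16/19]
  3 → cabin 3  [load 19/19]
  3 → cabin 4  [load 19/19]
4 cabins opened.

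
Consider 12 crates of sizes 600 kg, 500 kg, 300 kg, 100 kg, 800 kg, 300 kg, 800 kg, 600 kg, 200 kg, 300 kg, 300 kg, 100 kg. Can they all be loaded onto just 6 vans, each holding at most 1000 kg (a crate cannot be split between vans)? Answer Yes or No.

Yes

A valid assignment using 6 vans:
  van 1: 800 + 200 = 1000
  van 2: 800 + 100 + 100 = 1000
  van 3: 600 + 300 = 900
  van 4: 600 + 300 = 900
  van 5: 500 + 300 = 800
  van 6: 300 = 300
Every load is within 1000 kg, so 6 vans suffice.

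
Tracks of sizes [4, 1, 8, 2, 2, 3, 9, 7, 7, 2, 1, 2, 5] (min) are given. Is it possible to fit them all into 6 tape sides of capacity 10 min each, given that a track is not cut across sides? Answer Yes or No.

A valid assignment using 6 tape sides:
  side 1: 9 + 1 = 10
  side 2: 8 + 2 = 10
  side 3: 7 + 3 = 10
  side 4: 7 + 2 + 1 = 10
  side 5: 5 + 4 = 9
  side 6: 2 + 2 = 4
Every load is within 10 min, so 6 tape sides suffice.

Yes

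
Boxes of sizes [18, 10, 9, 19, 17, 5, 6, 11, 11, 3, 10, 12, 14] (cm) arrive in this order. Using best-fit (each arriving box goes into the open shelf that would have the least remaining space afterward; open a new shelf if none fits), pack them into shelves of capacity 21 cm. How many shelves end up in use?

9

  18 → shelf 1 (new)  [load 18/21]
  10 → shelf 2 (new)  [load 10/21]
  9 → shelf 2  [load 19/21]
  19 → shelf 3 (new)  [load 19/21]
  17 → shelf 4 (new)  [load 17/21]
  5 → shelf 5 (new)  [load 5/21]
  6 → shelf 5  [load 11/21]
  11 → shelf 6 (new)  [load 11/21]
  11 → shelf 7 (new)  [load 11/21]
  3 → shelf 1  [load 21/21]
  10 → shelf 5  [load 21/21]
  12 → shelf 8 (new)  [load 12/21]
  14 → shelf 9 (new)  [load 14/21]
9 shelves opened.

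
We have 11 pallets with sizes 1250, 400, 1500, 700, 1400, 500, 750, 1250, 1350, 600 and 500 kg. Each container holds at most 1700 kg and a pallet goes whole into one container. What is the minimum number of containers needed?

Total = 1500 + 1400 + 1350 + 1250 + 1250 + 750 + 700 + 600 + 500 + 500 + 400 = 10200 kg.
Lower bound: ⌈10200/1700⌉ = 6 containers.
A packing using 7 containers:
  container 1: 1500 = 1500
  container 2: 1400 = 1400
  container 3: 1350 = 1350
  container 4: 1250 + 400 = 1650
  container 5: 1250 = 1250
  container 6: 750 + 700 = 1450
  container 7: 600 + 500 + 500 = 1600
No arrangement into 6 containers stays within capacity, so 7 is optimal.

7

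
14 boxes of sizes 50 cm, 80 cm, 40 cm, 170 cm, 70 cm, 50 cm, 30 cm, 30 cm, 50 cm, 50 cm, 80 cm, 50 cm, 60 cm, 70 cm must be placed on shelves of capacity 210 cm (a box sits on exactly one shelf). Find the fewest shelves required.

Total = 170 + 80 + 80 + 70 + 70 + 60 + 50 + 50 + 50 + 50 + 50 + 40 + 30 + 30 = 880 cm.
Lower bound: ⌈880/210⌉ = 5 shelves.
A packing using 5 shelves:
  shelf 1: 170 + 40 = 210
  shelf 2: 80 + 80 + 50 = 210
  shelf 3: 70 + 70 + 60 = 200
  shelf 4: 50 + 50 + 50 + 50 = 200
  shelf 5: 30 + 30 = 60
This matches the lower bound, so 5 is optimal.

5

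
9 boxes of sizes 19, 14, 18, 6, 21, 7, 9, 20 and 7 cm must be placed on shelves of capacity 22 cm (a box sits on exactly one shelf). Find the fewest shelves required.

6

Total = 21 + 20 + 19 + 18 + 14 + 9 + 7 + 7 + 6 = 121 cm.
Lower bound: ⌈121/22⌉ = 6 shelves.
A packing using 6 shelves:
  shelf 1: 21 = 21
  shelf 2: 20 = 20
  shelf 3: 19 = 19
  shelf 4: 18 = 18
  shelf 5: 14 + 7 = 21
  shelf 6: 9 + 7 + 6 = 22
This matches the lower bound, so 6 is optimal.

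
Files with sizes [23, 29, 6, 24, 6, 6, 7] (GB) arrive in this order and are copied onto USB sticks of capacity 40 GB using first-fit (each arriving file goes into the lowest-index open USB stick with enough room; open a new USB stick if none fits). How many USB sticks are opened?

  23 → USB stick 1 (new)  [load 23/40]
  29 → USB stick 2 (new)  [load 29/40]
  6 → USB stick 1  [load 29/40]
  24 → USB stick 3 (new)  [load 24/40]
  6 → USB stick 1  [load 35/40]
  6 → USB stick 2  [load 35/40]
  7 → USB stick 3  [load 31/40]
3 USB sticks opened.

3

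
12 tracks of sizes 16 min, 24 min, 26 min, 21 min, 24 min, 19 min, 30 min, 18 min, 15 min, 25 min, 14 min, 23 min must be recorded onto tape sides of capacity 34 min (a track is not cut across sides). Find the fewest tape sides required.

10

Total = 30 + 26 + 25 + 24 + 24 + 23 + 21 + 19 + 18 + 16 + 15 + 14 = 255 min.
Lower bound: ⌈255/34⌉ = 8 tape sides.
Also, 9 tracks each exceed 17 min, and no two of those can share a side, so at least 9 tape sides are needed.
A packing using 10 tape sides:
  side 1: 30 = 30
  side 2: 26 = 26
  side 3: 25 = 25
  side 4: 24 = 24
  side 5: 24 = 24
  side 6: 23 = 23
  side 7: 21 = 21
  side 8: 19 + 15 = 34
  side 9: 18 + 16 = 34
  side 10: 14 = 14
No arrangement into 9 tape sides stays within capacity, so 10 is optimal.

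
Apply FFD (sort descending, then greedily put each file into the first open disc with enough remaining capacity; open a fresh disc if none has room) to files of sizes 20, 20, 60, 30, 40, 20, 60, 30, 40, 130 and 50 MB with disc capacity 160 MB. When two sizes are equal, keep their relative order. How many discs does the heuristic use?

4

Sorted descending: 130, 60, 60, 50, 40, 40, 30, 30, 20, 20, 20.
  130 → disc 1 (new)  [load 130/160]
  60 → disc 2 (new)  [load 60/160]
  60 → disc 2  [load 120/160]
  50 → disc 3 (new)  [load 50/160]
  40 → disc 2  [load 160/160]
  40 → disc 3  [load 90/160]
  30 → disc 1  [load 160/160]
  30 → disc 3  [load 120/160]
  20 → disc 3  [load 140/160]
  20 → disc 3  [load 160/160]
  20 → disc 4 (new)  [load 20/160]
4 discs opened.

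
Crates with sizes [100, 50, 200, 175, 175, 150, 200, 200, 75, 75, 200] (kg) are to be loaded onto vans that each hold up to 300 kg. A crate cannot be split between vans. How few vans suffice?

7

Total = 200 + 200 + 200 + 200 + 175 + 175 + 150 + 100 + 75 + 75 + 50 = 1600 kg.
Lower bound: ⌈1600/300⌉ = 6 vans.
A packing using 7 vans:
  van 1: 200 + 100 = 300
  van 2: 200 + 75 = 275
  van 3: 200 + 75 = 275
  van 4: 200 + 50 = 250
  van 5: 175 = 175
  van 6: 175 = 175
  van 7: 150 = 150
No arrangement into 6 vans stays within capacity, so 7 is optimal.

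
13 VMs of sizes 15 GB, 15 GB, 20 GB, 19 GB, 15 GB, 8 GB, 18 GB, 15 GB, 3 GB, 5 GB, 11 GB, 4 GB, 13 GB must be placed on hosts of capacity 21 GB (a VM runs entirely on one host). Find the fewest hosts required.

Total = 20 + 19 + 18 + 15 + 15 + 15 + 15 + 13 + 11 + 8 + 5 + 4 + 3 = 161 GB.
Lower bound: ⌈161/21⌉ = 8 hosts.
Also, 9 VMs each exceed 21/2 GB, and no two of those can share a host, so at least 9 hosts are needed.
A packing using 9 hosts:
  host 1: 20 = 20
  host 2: 19 = 19
  host 3: 18 + 3 = 21
  host 4: 15 + 5 = 20
  host 5: 15 + 4 = 19
  host 6: 15 = 15
  host 7: 15 = 15
  host 8: 13 + 8 = 21
  host 9: 11 = 11
This matches the lower bound, so 9 is optimal.

9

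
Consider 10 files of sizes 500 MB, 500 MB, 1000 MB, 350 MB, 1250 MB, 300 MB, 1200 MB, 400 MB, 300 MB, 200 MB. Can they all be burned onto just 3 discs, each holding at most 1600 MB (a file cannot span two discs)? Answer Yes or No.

Total = 6000 MB; ⌈6000/1600⌉ = 4.
At least 4 discs are required, but only 3 are allowed.

No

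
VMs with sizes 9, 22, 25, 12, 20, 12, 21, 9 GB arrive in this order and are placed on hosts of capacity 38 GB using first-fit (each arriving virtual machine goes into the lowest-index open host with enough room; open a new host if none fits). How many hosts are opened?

  9 → host 1 (new)  [load 9/38]
  22 → host 1  [load 31/38]
  25 → host 2 (new)  [load 25/38]
  12 → host 2  [load 37/38]
  20 → host 3 (new)  [load 20/38]
  12 → host 3  [load 32/38]
  21 → host 4 (new)  [load 21/38]
  9 → host 4  [load 30/38]
4 hosts opened.

4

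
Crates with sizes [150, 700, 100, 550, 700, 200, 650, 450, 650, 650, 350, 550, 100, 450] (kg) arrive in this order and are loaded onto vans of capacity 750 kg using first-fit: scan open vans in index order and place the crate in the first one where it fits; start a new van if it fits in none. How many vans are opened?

  150 → van 1 (new)  [load 150/750]
  700 → van 2 (new)  [load 700/750]
  100 → van 1  [load 250/750]
  550 → van 3 (new)  [load 550/750]
  700 → van 4 (new)  [load 700/750]
  200 → van 1  [load 450/750]
  650 → van 5 (new)  [load 650/750]
  450 → van 6 (new)  [load 450/750]
  650 → van 7 (new)  [load 650/750]
  650 → van 8 (new)  [load 650/750]
  350 → van 9 (new)  [load 350/750]
  550 → van 10 (new)  [load 550/750]
  100 → van 1  [load 550/750]
  450 → van 11 (new)  [load 450/750]
11 vans opened.

11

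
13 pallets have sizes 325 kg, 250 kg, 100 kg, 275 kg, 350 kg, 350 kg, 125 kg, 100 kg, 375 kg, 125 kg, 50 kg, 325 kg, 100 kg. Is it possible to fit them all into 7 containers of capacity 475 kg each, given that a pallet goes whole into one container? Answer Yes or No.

Yes

A valid assignment using 7 containers:
  container 1: 375 + 100 = 475
  container 2: 350 + 125 = 475
  container 3: 350 + 125 = 475
  container 4: 325 + 100 + 50 = 475
  container 5: 325 + 100 = 425
  container 6: 275 = 275
  container 7: 250 = 250
Every load is within 475 kg, so 7 containers suffice.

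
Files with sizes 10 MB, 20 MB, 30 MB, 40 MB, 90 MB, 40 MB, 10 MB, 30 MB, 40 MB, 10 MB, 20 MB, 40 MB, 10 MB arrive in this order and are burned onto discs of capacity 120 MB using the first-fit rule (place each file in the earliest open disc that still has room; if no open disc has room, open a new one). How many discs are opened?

  10 → disc 1 (new)  [load 10/120]
  20 → disc 1  [load 30/120]
  30 → disc 1  [load 60/120]
  40 → disc 1  [load 100/120]
  90 → disc 2 (new)  [load 90/120]
  40 → disc 3 (new)  [load 40/120]
  10 → disc 1  [load 110/120]
  30 → disc 2  [load 120/120]
  40 → disc 3  [load 80/120]
  10 → disc 1  [load 120/120]
  20 → disc 3  [load 100/120]
  40 → disc 4 (new)  [load 40/120]
  10 → disc 3  [load 110/120]
4 discs opened.

4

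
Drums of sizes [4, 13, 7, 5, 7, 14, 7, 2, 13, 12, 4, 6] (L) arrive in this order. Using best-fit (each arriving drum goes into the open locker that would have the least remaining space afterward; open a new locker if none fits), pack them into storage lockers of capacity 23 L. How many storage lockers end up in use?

5

  4 → locker 1 (new)  [load 4/23]
  13 → locker 1  [load 17/23]
  7 → locker 2 (new)  [load 7/23]
  5 → locker 1  [load 22/23]
  7 → locker 2  [load 14/23]
  14 → locker 3 (new)  [load 14/23]
  7 → locker 2  [load 21/23]
  2 → locker 2  [load 23/23]
  13 → locker 4 (new)  [load 13/23]
  12 → locker 5 (new)  [load 12/23]
  4 → locker 3  [load 18/23]
  6 → locker 4  [load 19/23]
5 storage lockers opened.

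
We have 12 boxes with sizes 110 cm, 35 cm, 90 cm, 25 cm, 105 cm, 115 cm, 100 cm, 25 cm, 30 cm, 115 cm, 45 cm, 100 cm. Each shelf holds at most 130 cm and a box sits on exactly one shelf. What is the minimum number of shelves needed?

Total = 115 + 115 + 110 + 105 + 100 + 100 + 90 + 45 + 35 + 30 + 25 + 25 = 895 cm.
Lower bound: ⌈895/130⌉ = 7 shelves.
A packing using 8 shelves:
  shelf 1: 115 = 115
  shelf 2: 115 = 115
  shelf 3: 110 = 110
  shelf 4: 105 + 25 = 130
  shelf 5: 100 + 30 = 130
  shelf 6: 100 + 25 = 125
  shelf 7: 90 + 35 = 125
  shelf 8: 45 = 45
No arrangement into 7 shelves stays within capacity, so 8 is optimal.

8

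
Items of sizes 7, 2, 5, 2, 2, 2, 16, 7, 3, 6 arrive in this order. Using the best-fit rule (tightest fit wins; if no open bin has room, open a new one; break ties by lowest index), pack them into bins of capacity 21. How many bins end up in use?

  7 → bin 1 (new)  [load 7/21]
  2 → bin 1  [load 9/21]
  5 → bin 1  [load 14/21]
  2 → bin 1  [load 16/21]
  2 → bin 1  [load 18/21]
  2 → bin 1  [load 20/21]
  16 → bin 2 (new)  [load 16/21]
  7 → bin 3 (new)  [load 7/21]
  3 → bin 2  [load 19/21]
  6 → bin 3  [load 13/21]
3 bins opened.

3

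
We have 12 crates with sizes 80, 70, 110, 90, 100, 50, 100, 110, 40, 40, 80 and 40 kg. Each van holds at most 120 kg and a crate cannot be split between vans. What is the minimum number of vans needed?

9

Total = 110 + 110 + 100 + 100 + 90 + 80 + 80 + 70 + 50 + 40 + 40 + 40 = 910 kg.
Lower bound: ⌈910/120⌉ = 8 vans.
A packing using 9 vans:
  van 1: 110 = 110
  van 2: 110 = 110
  van 3: 100 = 100
  van 4: 100 = 100
  van 5: 90 = 90
  van 6: 80 + 40 = 120
  van 7: 80 + 40 = 120
  van 8: 70 + 50 = 120
  van 9: 40 = 40
No arrangement into 8 vans stays within capacity, so 9 is optimal.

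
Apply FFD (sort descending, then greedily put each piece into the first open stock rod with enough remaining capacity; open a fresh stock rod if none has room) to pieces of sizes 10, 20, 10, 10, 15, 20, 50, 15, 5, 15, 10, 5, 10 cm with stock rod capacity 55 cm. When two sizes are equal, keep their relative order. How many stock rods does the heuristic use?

Sorted descending: 50, 20, 20, 15, 15, 15, 10, 10, 10, 10, 10, 5, 5.
  50 → stock rod 1 (new)  [load 50/55]
  20 → stock rod 2 (new)  [load 20/55]
  20 → stock rod 2  [load 40/55]
  15 → stock rod 2  [load 55/55]
  15 → stock rod 3 (new)  [load 15/55]
  15 → stock rod 3  [load 30/55]
  10 → stock rod 3  [load 40/55]
  10 → stock rod 3  [load 50/55]
  10 → stock rod 4 (new)  [load 10/55]
  10 → stock rod 4  [load 20/55]
  10 → stock rod 4  [load 30/55]
  5 → stock rod 1  [load 55/55]
  5 → stock rod 3  [load 55/55]
4 stock rods opened.

4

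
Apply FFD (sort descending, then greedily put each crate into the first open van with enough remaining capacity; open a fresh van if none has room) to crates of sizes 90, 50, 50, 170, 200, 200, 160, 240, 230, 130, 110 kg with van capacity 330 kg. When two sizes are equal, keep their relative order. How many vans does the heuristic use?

Sorted descending: 240, 230, 200, 200, 170, 160, 130, 110, 90, 50, 50.
  240 → van 1 (new)  [load 240/330]
  230 → van 2 (new)  [load 230/330]
  200 → van 3 (new)  [load 200/330]
  200 → van 4 (new)  [load 200/330]
  170 → van 5 (new)  [load 170/330]
  160 → van 5  [load 330/330]
  130 → van 3  [load 330/330]
  110 → van 4  [load 310/330]
  90 → van 1  [load 330/330]
  50 → van 2  [load 280/330]
  50 → van 2  [load 330/330]
5 vans opened.

5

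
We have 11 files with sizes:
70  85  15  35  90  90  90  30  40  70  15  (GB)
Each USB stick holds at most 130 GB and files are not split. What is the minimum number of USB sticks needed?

Total = 90 + 90 + 90 + 85 + 70 + 70 + 40 + 35 + 30 + 15 + 15 = 630 GB.
Lower bound: ⌈630/130⌉ = 5 USB sticks.
Also, 6 files each exceed 65 GB, and no two of those can share a USB stick, so at least 6 USB sticks are needed.
A packing using 6 USB sticks:
  USB stick 1: 90 + 40 = 130
  USB stick 2: 90 + 35 = 125
  USB stick 3: 90 + 30 = 120
  USB stick 4: 85 + 15 + 15 = 115
  USB stick 5: 70 = 70
  USB stick 6: 70 = 70
This matches the lower bound, so 6 is optimal.

6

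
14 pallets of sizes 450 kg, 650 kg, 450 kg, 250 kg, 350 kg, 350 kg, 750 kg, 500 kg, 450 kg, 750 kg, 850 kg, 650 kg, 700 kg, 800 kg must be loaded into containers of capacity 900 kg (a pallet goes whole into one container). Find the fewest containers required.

Total = 850 + 800 + 750 + 750 + 700 + 650 + 650 + 500 + 450 + 450 + 450 + 350 + 350 + 250 = 7950 kg.
Lower bound: ⌈7950/900⌉ = 9 containers.
A packing using 10 containers:
  container 1: 850 = 850
  container 2: 800 = 800
  container 3: 750 = 750
  container 4: 750 = 750
  container 5: 700 = 700
  container 6: 650 + 250 = 900
  container 7: 650 = 650
  container 8: 500 + 350 = 850
  container 9: 450 + 450 = 900
  container 10: 450 + 350 = 800
No arrangement into 9 containers stays within capacity, so 10 is optimal.

10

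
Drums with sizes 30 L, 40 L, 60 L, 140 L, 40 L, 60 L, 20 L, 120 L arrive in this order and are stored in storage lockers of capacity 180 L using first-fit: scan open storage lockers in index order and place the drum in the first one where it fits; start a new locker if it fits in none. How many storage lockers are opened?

3

  30 → locker 1 (new)  [load 30/180]
  40 → locker 1  [load 70/180]
  60 → locker 1  [load 130/180]
  140 → locker 2 (new)  [load 140/180]
  40 → locker 1  [load 170/180]
  60 → locker 3 (new)  [load 60/180]
  20 → locker 2  [load 160/180]
  120 → locker 3  [load 180/180]
3 storage lockers opened.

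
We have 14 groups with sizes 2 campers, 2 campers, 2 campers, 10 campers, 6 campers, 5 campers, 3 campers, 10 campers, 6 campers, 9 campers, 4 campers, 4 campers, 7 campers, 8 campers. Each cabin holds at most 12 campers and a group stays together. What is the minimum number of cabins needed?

7

Total = 10 + 10 + 9 + 8 + 7 + 6 + 6 + 5 + 4 + 4 + 3 + 2 + 2 + 2 = 78 campers.
Lower bound: ⌈78/12⌉ = 7 cabins.
A packing using 7 cabins:
  cabin 1: 10 + 2 = 12
  cabin 2: 10 + 2 = 12
  cabin 3: 9 + 3 = 12
  cabin 4: 8 + 4 = 12
  cabin 5: 7 + 5 = 12
  cabin 6: 6 + 6 = 12
  cabin 7: 4 + 2 = 6
This matches the lower bound, so 7 is optimal.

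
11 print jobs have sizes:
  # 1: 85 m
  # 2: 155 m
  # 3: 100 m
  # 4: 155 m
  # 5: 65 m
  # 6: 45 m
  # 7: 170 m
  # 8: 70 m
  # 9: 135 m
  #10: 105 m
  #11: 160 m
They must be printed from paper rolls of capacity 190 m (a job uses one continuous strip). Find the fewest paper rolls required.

Total = 170 + 160 + 155 + 155 + 135 + 105 + 100 + 85 + 70 + 65 + 45 = 1245 m.
Lower bound: ⌈1245/190⌉ = 7 paper rolls.
A packing using 8 paper rolls:
  roll 1: 170 = 170
  roll 2: 160 = 160
  roll 3: 155 = 155
  roll 4: 155 = 155
  roll 5: 135 + 45 = 180
  roll 6: 105 + 85 = 190
  roll 7: 100 + 70 = 170
  roll 8: 65 = 65
No arrangement into 7 paper rolls stays within capacity, so 8 is optimal.

8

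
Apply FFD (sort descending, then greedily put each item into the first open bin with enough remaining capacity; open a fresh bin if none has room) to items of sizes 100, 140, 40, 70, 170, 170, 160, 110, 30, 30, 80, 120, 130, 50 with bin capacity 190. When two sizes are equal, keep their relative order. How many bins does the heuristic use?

Sorted descending: 170, 170, 160, 140, 130, 120, 110, 100, 80, 70, 50, 40, 30, 30.
  170 → bin 1 (new)  [load 170/190]
  170 → bin 2 (new)  [load 170/190]
  160 → bin 3 (new)  [load 160/190]
  140 → bin 4 (new)  [load 140/190]
  130 → bin 5 (new)  [load 130/190]
  120 → bin 6 (new)  [load 120/190]
  110 → bin 7 (new)  [load 110/190]
  100 → bin 8 (new)  [load 100/190]
  80 → bin 7  [load 190/190]
  70 → bin 6  [load 190/190]
  50 → bin 4  [load 190/190]
  40 → bin 5  [load 170/190]
  30 → bin 3  [load 190/190]
  30 → bin 8  [load 130/190]
8 bins opened.

8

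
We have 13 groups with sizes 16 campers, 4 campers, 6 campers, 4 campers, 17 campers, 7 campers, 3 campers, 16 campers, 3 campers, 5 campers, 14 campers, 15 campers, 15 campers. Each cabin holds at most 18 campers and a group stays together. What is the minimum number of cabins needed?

8

Total = 17 + 16 + 16 + 15 + 15 + 14 + 7 + 6 + 5 + 4 + 4 + 3 + 3 = 125 campers.
Lower bound: ⌈125/18⌉ = 7 cabins.
A packing using 8 cabins:
  cabin 1: 17 = 17
  cabin 2: 16 = 16
  cabin 3: 16 = 16
  cabin 4: 15 + 3 = 18
  cabin 5: 15 + 3 = 18
  cabin 6: 14 + 4 = 18
  cabin 7: 7 + 6 + 5 = 18
  cabin 8: 4 = 4
No arrangement into 7 cabins stays within capacity, so 8 is optimal.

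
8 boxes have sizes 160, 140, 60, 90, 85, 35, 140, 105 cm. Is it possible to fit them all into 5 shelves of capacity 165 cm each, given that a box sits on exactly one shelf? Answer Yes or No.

Total = 815 cm; ⌈815/165⌉ = 5.
6 boxes each exceed half the capacity and cannot share a shelf, forcing at least 6 shelves.
At least 6 shelves are required, but only 5 are allowed.

No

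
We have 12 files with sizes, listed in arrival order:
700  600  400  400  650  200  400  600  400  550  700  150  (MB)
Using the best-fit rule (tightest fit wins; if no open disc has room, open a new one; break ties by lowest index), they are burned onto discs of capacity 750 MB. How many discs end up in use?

10

  700 → disc 1 (new)  [load 700/750]
  600 → disc 2 (new)  [load 600/750]
  400 → disc 3 (new)  [load 400/750]
  400 → disc 4 (new)  [load 400/750]
  650 → disc 5 (new)  [load 650/750]
  200 → disc 3  [load 600/750]
  400 → disc 6 (new)  [load 400/750]
  600 → disc 7 (new)  [load 600/750]
  400 → disc 8 (new)  [load 400/750]
  550 → disc 9 (new)  [load 550/750]
  700 → disc 10 (new)  [load 700/750]
  150 → disc 2  [load 750/750]
10 discs opened.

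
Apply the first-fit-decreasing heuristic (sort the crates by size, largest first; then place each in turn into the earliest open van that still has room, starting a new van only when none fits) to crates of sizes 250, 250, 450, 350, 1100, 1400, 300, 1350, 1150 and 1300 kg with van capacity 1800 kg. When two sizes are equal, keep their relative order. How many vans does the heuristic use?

5

Sorted descending: 1400, 1350, 1300, 1150, 1100, 450, 350, 300, 250, 250.
  1400 → van 1 (new)  [load 1400/1800]
  1350 → van 2 (new)  [load 1350/1800]
  1300 → van 3 (new)  [load 1300/1800]
  1150 → van 4 (new)  [load 1150/1800]
  1100 → van 5 (new)  [load 1100/1800]
  450 → van 2  [load 1800/1800]
  350 → van 1  [load 1750/1800]
  300 → van 3  [load 1600/1800]
  250 → van 4  [load 1400/1800]
  250 → van 4  [load 1650/1800]
5 vans opened.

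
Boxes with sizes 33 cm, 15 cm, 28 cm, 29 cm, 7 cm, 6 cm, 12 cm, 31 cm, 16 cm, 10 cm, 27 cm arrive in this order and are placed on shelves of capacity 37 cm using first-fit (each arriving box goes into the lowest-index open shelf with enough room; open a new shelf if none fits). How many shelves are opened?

  33 → shelf 1 (new)  [load 33/37]
  15 → shelf 2 (new)  [load 15/37]
  28 → shelf 3 (new)  [load 28/37]
  29 → shelf 4 (new)  [load 29/37]
  7 → shelf 2  [load 22/37]
  6 → shelf 2  [load 28/37]
  12 → shelf 5 (new)  [load 12/37]
  31 → shelf 6 (new)  [load 31/37]
  16 → shelf 5  [load 28/37]
  10 → shelf 7 (new)  [load 10/37]
  27 → shelf 7  [load 37/37]
7 shelves opened.

7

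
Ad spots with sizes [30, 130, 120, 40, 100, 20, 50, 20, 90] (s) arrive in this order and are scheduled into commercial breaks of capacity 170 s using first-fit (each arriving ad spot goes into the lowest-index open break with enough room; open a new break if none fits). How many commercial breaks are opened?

4

  30 → break 1 (new)  [load 30/170]
  130 → break 1  [load 160/170]
  120 → break 2 (new)  [load 120/170]
  40 → break 2  [load 160/170]
  100 → break 3 (new)  [load 100/170]
  20 → break 3  [load 120/170]
  50 → break 3  [load 170/170]
  20 → break 4 (new)  [load 20/170]
  90 → break 4  [load 110/170]
4 commercial breaks opened.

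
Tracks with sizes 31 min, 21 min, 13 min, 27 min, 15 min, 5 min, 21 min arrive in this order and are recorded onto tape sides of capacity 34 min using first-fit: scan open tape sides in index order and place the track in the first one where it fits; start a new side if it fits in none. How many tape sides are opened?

  31 → side 1 (new)  [load 31/34]
  21 → side 2 (new)  [load 21/34]
  13 → side 2  [load 34/34]
  27 → side 3 (new)  [load 27/34]
  15 → side 4 (new)  [load 15/34]
  5 → side 3  [load 32/34]
  21 → side 5 (new)  [load 21/34]
5 tape sides opened.

5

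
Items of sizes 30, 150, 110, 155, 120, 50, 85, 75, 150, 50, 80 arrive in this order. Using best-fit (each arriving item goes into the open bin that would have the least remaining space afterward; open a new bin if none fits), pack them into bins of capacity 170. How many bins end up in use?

  30 → bin 1 (new)  [load 30/170]
  150 → bin 2 (new)  [load 150/170]
  110 → bin 1  [load 140/170]
  155 → bin 3 (new)  [load 155/170]
  120 → bin 4 (new)  [load 120/170]
  50 → bin 4  [load 170/170]
  85 → bin 5 (new)  [load 85/170]
  75 → bin 5  [load 160/170]
  150 → bin 6 (new)  [load 150/170]
  50 → bin 7 (new)  [load 50/170]
  80 → bin 7  [load 130/170]
7 bins opened.

7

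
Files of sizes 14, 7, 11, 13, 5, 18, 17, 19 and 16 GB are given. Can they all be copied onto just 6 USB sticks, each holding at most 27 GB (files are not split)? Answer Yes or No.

Yes

A valid assignment using 5 USB sticks:
  USB stick 1: 19 + 7 = 26
  USB stick 2: 18 + 5 = 23
  USB stick 3: 17 = 17
  USB stick 4: 16 + 11 = 27
  USB stick 5: 14 + 13 = 27
That uses only 5 ≤ 6, so 6 USB sticks are enough.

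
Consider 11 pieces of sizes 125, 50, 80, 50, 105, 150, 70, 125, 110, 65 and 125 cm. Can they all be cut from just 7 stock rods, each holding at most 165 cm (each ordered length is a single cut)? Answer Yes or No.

Total = 1055 cm; ⌈1055/165⌉ = 7.
The bound of 7 does not rule out 7, but exhaustive search shows no assignment into 7 stock rods of capacity 165 cm exists — the minimum is 8.

No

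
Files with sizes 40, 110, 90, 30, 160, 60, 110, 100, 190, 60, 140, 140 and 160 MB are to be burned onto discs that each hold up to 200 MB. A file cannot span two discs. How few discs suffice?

Total = 190 + 160 + 160 + 140 + 140 + 110 + 110 + 100 + 90 + 60 + 60 + 40 + 30 = 1390 MB.
Lower bound: ⌈1390/200⌉ = 7 discs.
A packing using 8 discs:
  disc 1: 190 = 190
  disc 2: 160 + 40 = 200
  disc 3: 160 + 30 = 190
  disc 4: 140 + 60 = 200
  disc 5: 140 + 60 = 200
  disc 6: 110 + 90 = 200
  disc 7: 110 = 110
  disc 8: 100 = 100
No arrangement into 7 discs stays within capacity, so 8 is optimal.

8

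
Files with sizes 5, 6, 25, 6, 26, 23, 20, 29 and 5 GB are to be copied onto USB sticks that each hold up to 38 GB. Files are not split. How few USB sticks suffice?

5

Total = 29 + 26 + 25 + 23 + 20 + 6 + 6 + 5 + 5 = 145 GB.
Lower bound: ⌈145/38⌉ = 4 USB sticks.
Also, 5 files each exceed 19 GB, and no two of those can share a USB stick, so at least 5 USB sticks are needed.
A packing using 5 USB sticks:
  USB stick 1: 29 + 6 = 35
  USB stick 2: 26 + 6 + 5 = 37
  USB stick 3: 25 + 5 = 30
  USB stick 4: 23 = 23
  USB stick 5: 20 = 20
This matches the lower bound, so 5 is optimal.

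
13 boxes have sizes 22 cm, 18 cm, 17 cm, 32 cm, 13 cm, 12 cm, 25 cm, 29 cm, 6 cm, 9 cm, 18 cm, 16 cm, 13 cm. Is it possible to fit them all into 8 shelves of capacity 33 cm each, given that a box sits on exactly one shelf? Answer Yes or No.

Yes

A valid assignment using 8 shelves:
  shelf 1: 32 = 32
  shelf 2: 29 = 29
  shelf 3: 25 + 6 = 31
  shelf 4: 22 + 9 = 31
  shelf 5: 18 + 13 = 31
  shelf 6: 18 + 13 = 31
  shelf 7: 17 + 16 = 33
  shelf 8: 12 = 12
Every load is within 33 cm, so 8 shelves suffice.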